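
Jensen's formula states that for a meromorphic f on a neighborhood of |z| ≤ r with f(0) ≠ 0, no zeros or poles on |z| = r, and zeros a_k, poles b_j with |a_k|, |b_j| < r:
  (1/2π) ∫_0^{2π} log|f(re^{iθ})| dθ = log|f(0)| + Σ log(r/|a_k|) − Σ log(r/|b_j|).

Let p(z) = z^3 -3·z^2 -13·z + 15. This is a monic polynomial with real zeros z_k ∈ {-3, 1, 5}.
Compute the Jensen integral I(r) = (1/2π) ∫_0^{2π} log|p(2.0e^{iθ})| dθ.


Zeros: -3, 1, 5; r = 2.0.
Inside |z| < r: 1. Outside (|z| ≥ r): -3, 5.
p(0) = 15, so log|p(0)| = log(15) = 2.7081.
Apply Jensen: I(r) = log|p(0)| + Σ_k log(r/|z_k|), summed over zeros inside |z| < r.
  log(r/|z_k|) for z_k = 1: log(2.0/1) = 0.6931
  Outside zeros (-3, 5) contribute nothing to the Jensen sum.
Sum over inside zeros: 0.6931.
I(r) = log|p(0)| + (inside sum) = 2.7081 + 0.6931 = 3.4012.
Note: since some zeros are outside |z| ≤ r, the simplified n·log(r) form does NOT apply — only the inside zeros contribute.

I(r) ≈ 3.4012.


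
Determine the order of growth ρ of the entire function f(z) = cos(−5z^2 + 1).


Write cos(w) = (e^{iw} ± e^{−iw})/(2 or 2i), so |cos(w)| ≤ e^{|w|}. With w = −5z^2 + 1, |w| ≤ 5r^2 + 1 on |z|=r, giving M(r) ≤ e^{5r^2 + 1} and ρ ≤ 2. For the lower bound, choose z on |z|=r with -5z^2 purely imaginary of modulus 5r^2; then |cos(−5z^2 + 1)| grows like e^{5r^2}/2, so ρ ≥ 2. Hence ρ = 2.
Therefore ρ = 2.

Order ρ = 2.


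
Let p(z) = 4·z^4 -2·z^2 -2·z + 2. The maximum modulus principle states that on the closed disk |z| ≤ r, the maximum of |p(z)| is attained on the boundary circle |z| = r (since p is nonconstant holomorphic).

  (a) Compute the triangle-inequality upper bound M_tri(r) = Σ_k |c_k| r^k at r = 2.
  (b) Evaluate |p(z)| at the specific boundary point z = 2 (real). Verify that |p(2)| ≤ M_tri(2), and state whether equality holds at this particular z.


Coefficients: c_0 = 2, c_1 = -2, c_2 = -2, c_3 = 0, c_4 = 4. Radius r = 2.
Part (a). Triangle bound: M_tri(r) = Σ_k |c_k| r^k
  = |2|·2^0 + |-2|·2^1 + |-2|·2^2 + |0|·2^3 + |4|·2^4
  = 2 + 4 + 8 + 0 + 64 = 78.
This bounds M(r) := max_{|z|=r} |p(z)| from above; equality holds iff all terms c_k z^k can be made to align in phase at a single z on |z|=r.
Part (b). At z = 2 (real, on the circle |z| = r):
  p(2) = (2)·2^0 + (-2)·2^1 + (-2)·2^2 + (0)·2^3 + (4)·2^4 = 54.
  |p(2)| = 54.
Check: |p(2)| = 54 ≤ 78 = M_tri(2). ✓ Equality does not hold at z = 2 (the coefficients have mixed signs, so the terms do not all align in phase there).

M_tri(2) = 78; |p(2)| = 54; equality at z=2: no.


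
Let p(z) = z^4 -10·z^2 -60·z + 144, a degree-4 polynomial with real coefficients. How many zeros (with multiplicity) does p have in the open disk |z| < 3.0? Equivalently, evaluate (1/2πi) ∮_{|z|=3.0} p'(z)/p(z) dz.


The zeros of p are: (-3 + 3i), (-3 - 3i), 4, 2.
Their magnitudes are: 4.243, 4.243, 4, 2.
Zeros with |z| < R = 3.0: 2.
Count = 1.
By the argument principle, (1/2πi) ∮_{|z|=R} p'(z)/p(z) dz equals exactly this count.

Number of zeros inside |z| < 3.0: 1.


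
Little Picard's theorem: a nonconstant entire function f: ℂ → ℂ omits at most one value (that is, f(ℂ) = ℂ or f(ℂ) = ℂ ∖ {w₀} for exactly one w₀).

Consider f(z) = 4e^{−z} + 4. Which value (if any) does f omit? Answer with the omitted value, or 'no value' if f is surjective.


Little Picard bounds the complement of f(ℂ) to at most one point.
e^{−z} is never zero on ℂ, so 4·e^{−z} takes every value in ℂ ∖ {0}. Adding 4 shifts the range to ℂ ∖ {4}. Thus f omits exactly the value 4.

Omitted value: 4.


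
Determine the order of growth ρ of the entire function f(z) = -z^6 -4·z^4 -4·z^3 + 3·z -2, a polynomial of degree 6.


|f(z)| ≤ Σ|c_k|·r^k = O(r^6) as r → ∞. Polynomial growth is O(e^{r^ε}) for every ε > 0 (since r^6/e^{r^ε} → 0), so ρ ≤ ε for all ε > 0, i.e. ρ = 0. Every nonconstant polynomial has order 0.
Therefore ρ = 0.

Order ρ = 0.


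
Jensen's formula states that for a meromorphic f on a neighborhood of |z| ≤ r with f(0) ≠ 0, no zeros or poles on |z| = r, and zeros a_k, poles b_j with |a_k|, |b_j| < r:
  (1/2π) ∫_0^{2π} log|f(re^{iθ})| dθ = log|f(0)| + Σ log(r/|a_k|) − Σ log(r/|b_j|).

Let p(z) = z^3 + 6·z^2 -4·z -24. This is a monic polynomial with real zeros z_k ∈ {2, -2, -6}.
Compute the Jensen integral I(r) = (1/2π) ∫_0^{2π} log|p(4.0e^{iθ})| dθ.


Zeros: -6, -2, 2; r = 4.0.
Inside |z| < r: -2, 2. Outside (|z| ≥ r): -6.
p(0) = -24, so log|p(0)| = log(24) = 3.1781.
Apply Jensen: I(r) = log|p(0)| + Σ_k log(r/|z_k|), summed over zeros inside |z| < r.
  log(r/|z_k|) for z_k = 2: log(4.0/2) = 0.6931
  log(r/|z_k|) for z_k = -2: log(4.0/2) = 0.6931
  Outside zeros (-6) contribute nothing to the Jensen sum.
Sum over inside zeros: 1.3863.
I(r) = log|p(0)| + (inside sum) = 3.1781 + 1.3863 = 4.5643.
Note: since some zeros are outside |z| ≤ r, the simplified n·log(r) form does NOT apply — only the inside zeros contribute.

I(r) ≈ 4.5643.


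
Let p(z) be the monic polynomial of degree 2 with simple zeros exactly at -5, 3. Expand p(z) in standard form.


The polynomial is p(z) = ∏_{α ∈ S} (z − α), where S = {-5, 3}.
Expanding the product yields: p(z) = z^2 + 2·z -15.
The resulting polynomial has degree 2 and real coefficients as required.

p(z) = z^2 + 2·z -15.


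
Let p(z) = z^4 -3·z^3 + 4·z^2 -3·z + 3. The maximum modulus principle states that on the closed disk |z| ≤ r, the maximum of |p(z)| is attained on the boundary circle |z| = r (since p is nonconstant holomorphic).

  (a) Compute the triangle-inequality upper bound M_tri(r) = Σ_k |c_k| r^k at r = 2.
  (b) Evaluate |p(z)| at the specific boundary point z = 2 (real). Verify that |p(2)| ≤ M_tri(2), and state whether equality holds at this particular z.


Coefficients: c_0 = 3, c_1 = -3, c_2 = 4, c_3 = -3, c_4 = 1. Radius r = 2.
Part (a). Triangle bound: M_tri(r) = Σ_k |c_k| r^k
  = |3|·2^0 + |-3|·2^1 + |4|·2^2 + |-3|·2^3 + |1|·2^4
  = 3 + 6 + 16 + 24 + 16 = 65.
This bounds M(r) := max_{|z|=r} |p(z)| from above; equality holds iff all terms c_k z^k can be made to align in phase at a single z on |z|=r.
Part (b). At z = 2 (real, on the circle |z| = r):
  p(2) = (3)·2^0 + (-3)·2^1 + (4)·2^2 + (-3)·2^3 + (1)·2^4 = 5.
  |p(2)| = 5.
Check: |p(2)| = 5 ≤ 65 = M_tri(2). ✓ Equality does not hold at z = 2 (the coefficients have mixed signs, so the terms do not all align in phase there).

M_tri(2) = 65; |p(2)| = 5; equality at z=2: no.


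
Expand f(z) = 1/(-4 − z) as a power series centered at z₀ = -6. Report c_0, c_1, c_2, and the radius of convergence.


Let w = z − z₀, so z = z₀ + w.
Then -4 − z = -4 − (z₀ + w) = (-4 − z₀) − w = 2 − w.
f(z) = 1/(2 − w) = (1/(2)) · 1/(1 − w/(2)) = Σ_{n≥0} w^n / (2)^(n+1).
So c_n = 1/(2)^(n+1):
  c_0 = 1/(2)^1 = 1/2.
  c_1 = 1/(2)^2 = 1/4.
  c_2 = 1/(2)^3 = 1/8.
The series is valid for |w/d| < 1, i.e. |z − z₀| < |d|.
Radius of convergence: R = |-4 − z₀| = |2| = 2 (distance from z₀ to the singularity z = -4).

c_0 = 1/2, c_1 = 1/4, c_2 = 1/8; R = 2.


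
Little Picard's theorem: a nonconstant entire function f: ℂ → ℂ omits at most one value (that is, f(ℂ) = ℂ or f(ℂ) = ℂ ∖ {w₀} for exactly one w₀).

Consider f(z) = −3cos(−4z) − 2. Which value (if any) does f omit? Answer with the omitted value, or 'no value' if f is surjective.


Little Picard bounds the complement of f(ℂ) to at most one point.
cos is entire and surjective onto ℂ: for every w ∈ ℂ, cos(ζ) = w has a solution ζ ∈ ℂ (e.g., via the complex inverse arccos). With ζ = −4z this gives z = ζ/(-4). Then -3·cos(−4z) takes every value in -3·ℂ = ℂ, and adding -2 is a bijection of ℂ. So f is surjective and omits no value. (Note: only on the real line is cos bounded by [−1, 1].)

Omitted value: no value.


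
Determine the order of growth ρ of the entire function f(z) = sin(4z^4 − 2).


Write sin(w) = (e^{iw} ± e^{−iw})/(2 or 2i), so |sin(w)| ≤ e^{|w|}. With w = 4z^4 − 2, |w| ≤ 4r^4 + 2 on |z|=r, giving M(r) ≤ e^{4r^4 + 2} and ρ ≤ 4. For the lower bound, choose z on |z|=r with 4z^4 purely imaginary of modulus 4r^4; then |sin(4z^4 − 2)| grows like e^{4r^4}/2, so ρ ≥ 4. Hence ρ = 4.
Therefore ρ = 4.

Order ρ = 4.


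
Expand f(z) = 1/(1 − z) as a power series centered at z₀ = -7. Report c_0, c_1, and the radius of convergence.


Let w = z − z₀, so z = z₀ + w.
Then 1 − z = 1 − (z₀ + w) = (1 − z₀) − w = 8 − w.
f(z) = 1/(8 − w) = (1/(8)) · 1/(1 − w/(8)) = Σ_{n≥0} w^n / (8)^(n+1).
So c_n = 1/(8)^(n+1):
  c_0 = 1/(8)^1 = 1/8.
  c_1 = 1/(8)^2 = 1/64.
The series is valid for |w/d| < 1, i.e. |z − z₀| < |d|.
Radius of convergence: R = |1 − z₀| = |8| = 8 (distance from z₀ to the singularity z = 1).

c_0 = 1/8, c_1 = 1/64; R = 8.


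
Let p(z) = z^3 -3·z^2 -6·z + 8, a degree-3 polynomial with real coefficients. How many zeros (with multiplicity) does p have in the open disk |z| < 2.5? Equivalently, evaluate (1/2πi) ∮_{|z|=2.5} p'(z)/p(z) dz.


The zeros of p are: 4, 1, -2.
Their magnitudes are: 4, 1, 2.
Zeros with |z| < R = 2.5: 1, -2.
Count = 2.
By the argument principle, (1/2πi) ∮_{|z|=R} p'(z)/p(z) dz equals exactly this count.

Number of zeros inside |z| < 2.5: 2.


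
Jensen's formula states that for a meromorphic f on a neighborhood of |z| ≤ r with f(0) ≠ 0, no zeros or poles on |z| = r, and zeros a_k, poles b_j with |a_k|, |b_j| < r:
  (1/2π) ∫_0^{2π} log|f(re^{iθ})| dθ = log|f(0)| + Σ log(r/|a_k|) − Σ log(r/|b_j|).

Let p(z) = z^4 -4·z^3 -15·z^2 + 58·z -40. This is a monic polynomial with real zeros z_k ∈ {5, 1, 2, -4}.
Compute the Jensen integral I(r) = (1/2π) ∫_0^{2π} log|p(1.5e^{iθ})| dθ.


Zeros: -4, 1, 2, 5; r = 1.5.
Inside |z| < r: 1. Outside (|z| ≥ r): -4, 2, 5.
p(0) = -40, so log|p(0)| = log(40) = 3.6889.
Apply Jensen: I(r) = log|p(0)| + Σ_k log(r/|z_k|), summed over zeros inside |z| < r.
  log(r/|z_k|) for z_k = 1: log(1.5/1) = 0.4055
  Outside zeros (-4, 2, 5) contribute nothing to the Jensen sum.
Sum over inside zeros: 0.4055.
I(r) = log|p(0)| + (inside sum) = 3.6889 + 0.4055 = 4.0943.
Note: since some zeros are outside |z| ≤ r, the simplified n·log(r) form does NOT apply — only the inside zeros contribute.

I(r) ≈ 4.0943.


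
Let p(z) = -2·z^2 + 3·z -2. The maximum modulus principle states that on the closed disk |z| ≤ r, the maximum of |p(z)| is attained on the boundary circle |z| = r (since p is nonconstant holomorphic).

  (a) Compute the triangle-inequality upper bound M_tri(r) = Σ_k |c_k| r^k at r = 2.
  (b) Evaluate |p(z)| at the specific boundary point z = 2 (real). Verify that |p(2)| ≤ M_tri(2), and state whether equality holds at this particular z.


Coefficients: c_0 = -2, c_1 = 3, c_2 = -2. Radius r = 2.
Part (a). Triangle bound: M_tri(r) = Σ_k |c_k| r^k
  = |-2|·2^0 + |3|·2^1 + |-2|·2^2
  = 2 + 6 + 8 = 16.
This bounds M(r) := max_{|z|=r} |p(z)| from above; equality holds iff all terms c_k z^k can be made to align in phase at a single z on |z|=r.
Part (b). At z = 2 (real, on the circle |z| = r):
  p(2) = (-2)·2^0 + (3)·2^1 + (-2)·2^2 = -4.
  |p(2)| = 4.
Check: |p(2)| = 4 ≤ 16 = M_tri(2). ✓ Equality does not hold at z = 2 (the coefficients have mixed signs, so the terms do not all align in phase there).

M_tri(2) = 16; |p(2)| = 4; equality at z=2: no.


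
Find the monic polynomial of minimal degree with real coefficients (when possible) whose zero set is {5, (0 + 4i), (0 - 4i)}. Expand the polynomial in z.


The polynomial is p(z) = ∏_{α ∈ S} (z − α), where S = {5, (0 + 4i), (0 - 4i)}.
Expanding the product yields: p(z) = z^3 -5·z^2 + 16·z -80.
Note conjugate pairs combine to real quadratics: (z − (0+4i))(z − (0−4i)) = z² + 16.
The resulting polynomial has degree 3 and real coefficients as required.

p(z) = z^3 -5·z^2 + 16·z -80.


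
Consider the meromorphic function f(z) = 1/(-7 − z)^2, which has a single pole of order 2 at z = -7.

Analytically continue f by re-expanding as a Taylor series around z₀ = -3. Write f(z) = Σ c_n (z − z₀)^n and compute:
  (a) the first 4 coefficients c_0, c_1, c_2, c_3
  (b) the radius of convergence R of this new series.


Let w = z − z₀, so z = z₀ + w.
Then -7 − z = -7 − (z₀ + w) = (-7 − z₀) − w = -4 − w.
f(z) = 1/(-4 − w)^2 = (1/(-4)^2) · (1 − w/(-4))^{−2}.
By the binomial series (1−u)^{−2} = Σ_{n≥0} C(n+1, 1) u^n for |u|<1, with u = w/(-4):
  c_n = C(n+1, 1) / (-4)^(n+2).
  c_0 = 1/(-4)^2 = 1/16.
  c_1 = 2/(-4)^3 = -1/32.
  c_2 = 3/(-4)^4 = 3/256.
  c_3 = 4/(-4)^5 = -1/256.
The series is valid for |w/d| < 1, i.e. |z − z₀| < |d|.
Radius of convergence: R = |-7 − z₀| = |-4| = 4 (distance from z₀ to the singularity z = -7).

c_0 = 1/16, c_1 = -1/32, c_2 = 3/256, c_3 = -1/256; R = 4.


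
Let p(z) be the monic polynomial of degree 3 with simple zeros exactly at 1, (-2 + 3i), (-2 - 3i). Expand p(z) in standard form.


The polynomial is p(z) = ∏_{α ∈ S} (z − α), where S = {1, (-2 + 3i), (-2 - 3i)}.
Expanding the product yields: p(z) = z^3 + 3·z^2 + 9·z -13.
Note conjugate pairs combine to real quadratics: (z − (-2+3i))(z − (-2−3i)) = z² + 4z + 13.
The resulting polynomial has degree 3 and real coefficients as required.

p(z) = z^3 + 3·z^2 + 9·z -13.


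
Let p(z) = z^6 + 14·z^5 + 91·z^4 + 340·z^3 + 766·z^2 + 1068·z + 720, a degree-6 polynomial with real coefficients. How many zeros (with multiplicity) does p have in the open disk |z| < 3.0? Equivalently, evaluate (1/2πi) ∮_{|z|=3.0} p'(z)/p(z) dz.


The zeros of p are: -2, (-3 + 3i), (-3 - 3i), (-1 + 2i), (-1 - 2i), -4.
Their magnitudes are: 2, 4.243, 4.243, 2.236, 2.236, 4.
Zeros with |z| < R = 3.0: -2, (-1 + 2i), (-1 - 2i).
Count = 3.
By the argument principle, (1/2πi) ∮_{|z|=R} p'(z)/p(z) dz equals exactly this count.

Number of zeros inside |z| < 3.0: 3.


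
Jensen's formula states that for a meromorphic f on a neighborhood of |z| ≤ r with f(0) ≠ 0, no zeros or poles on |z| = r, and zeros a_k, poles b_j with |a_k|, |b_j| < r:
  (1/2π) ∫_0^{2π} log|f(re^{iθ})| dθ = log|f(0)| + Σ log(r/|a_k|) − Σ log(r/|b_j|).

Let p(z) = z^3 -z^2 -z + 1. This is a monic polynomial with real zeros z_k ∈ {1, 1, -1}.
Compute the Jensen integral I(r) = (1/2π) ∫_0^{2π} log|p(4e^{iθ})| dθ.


Zeros: -1, 1, 1; r = 4.
Inside |z| < r: -1, 1, 1. Outside (|z| ≥ r): ∅.
p(0) = 1, so log|p(0)| = log(1) = 0.0000.
Apply Jensen: I(r) = log|p(0)| + Σ_k log(r/|z_k|), summed over zeros inside |z| < r.
  log(r/|z_k|) for z_k = 1: log(4/1) = 1.3863
  log(r/|z_k|) for z_k = 1: log(4/1) = 1.3863
  log(r/|z_k|) for z_k = -1: log(4/1) = 1.3863
Sum over inside zeros: 4.1589.
I(r) = log|p(0)| + (inside sum) = 0.0000 + 4.1589 = 4.1589.
Closed form (all zeros inside, monic): I(r) = n·log(r) = 3·log(4) = 4.1589. ✓

I(r) ≈ 4.1589.


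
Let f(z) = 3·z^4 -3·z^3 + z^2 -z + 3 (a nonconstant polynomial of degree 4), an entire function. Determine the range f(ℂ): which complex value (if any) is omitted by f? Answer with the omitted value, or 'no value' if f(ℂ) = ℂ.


Little Picard bounds the complement of f(ℂ) to at most one point.
For every w ∈ ℂ, the equation p(z) − w = 0 is a nonconstant polynomial in z and hence has at least one root by the fundamental theorem of algebra. So p is surjective onto ℂ, omitting no value.

Omitted value: no value.


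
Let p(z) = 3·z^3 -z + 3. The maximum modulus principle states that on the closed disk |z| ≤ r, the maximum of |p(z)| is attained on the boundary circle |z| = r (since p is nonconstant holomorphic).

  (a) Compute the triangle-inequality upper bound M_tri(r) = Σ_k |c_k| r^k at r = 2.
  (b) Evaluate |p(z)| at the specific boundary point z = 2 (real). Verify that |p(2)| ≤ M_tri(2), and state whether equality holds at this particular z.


Coefficients: c_0 = 3, c_1 = -1, c_2 = 0, c_3 = 3. Radius r = 2.
Part (a). Triangle bound: M_tri(r) = Σ_k |c_k| r^k
  = |3|·2^0 + |-1|·2^1 + |0|·2^2 + |3|·2^3
  = 3 + 2 + 0 + 24 = 29.
This bounds M(r) := max_{|z|=r} |p(z)| from above; equality holds iff all terms c_k z^k can be made to align in phase at a single z on |z|=r.
Part (b). At z = 2 (real, on the circle |z| = r):
  p(2) = (3)·2^0 + (-1)·2^1 + (0)·2^2 + (3)·2^3 = 25.
  |p(2)| = 25.
Check: |p(2)| = 25 ≤ 29 = M_tri(2). ✓ Equality does not hold at z = 2 (the coefficients have mixed signs, so the terms do not all align in phase there).

M_tri(2) = 29; |p(2)| = 25; equality at z=2: no.


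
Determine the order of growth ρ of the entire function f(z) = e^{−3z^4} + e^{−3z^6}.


Each summand is entire of order 4 and 6 respectively (as in the single-exponential case). The order of a sum is at most the max of the orders, so ρ ≤ 6. For the lower bound: on |z|=r choose arg z so that -3z^6 is real positive; then |e^{-3z^6}| = e^{3r^6} while |e^{-3z^4}| ≤ e^{3r^4} = o(e^{3r^6}). So |f| ≥ e^{3r^6}(1 − o(1)) and ρ ≥ 6. Hence ρ = max(4, 6) = 6.
Therefore ρ = 6.

Order ρ = 6.


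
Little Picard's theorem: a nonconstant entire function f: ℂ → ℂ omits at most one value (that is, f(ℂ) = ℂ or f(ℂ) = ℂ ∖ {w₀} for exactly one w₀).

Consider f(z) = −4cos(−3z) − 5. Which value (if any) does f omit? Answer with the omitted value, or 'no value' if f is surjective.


Little Picard bounds the complement of f(ℂ) to at most one point.
cos is entire and surjective onto ℂ: for every w ∈ ℂ, cos(ζ) = w has a solution ζ ∈ ℂ (e.g., via the complex inverse arccos). With ζ = −3z this gives z = ζ/(-3). Then -4·cos(−3z) takes every value in -4·ℂ = ℂ, and adding -5 is a bijection of ℂ. So f is surjective and omits no value. (Note: only on the real line is cos bounded by [−1, 1].)

Omitted value: no value.


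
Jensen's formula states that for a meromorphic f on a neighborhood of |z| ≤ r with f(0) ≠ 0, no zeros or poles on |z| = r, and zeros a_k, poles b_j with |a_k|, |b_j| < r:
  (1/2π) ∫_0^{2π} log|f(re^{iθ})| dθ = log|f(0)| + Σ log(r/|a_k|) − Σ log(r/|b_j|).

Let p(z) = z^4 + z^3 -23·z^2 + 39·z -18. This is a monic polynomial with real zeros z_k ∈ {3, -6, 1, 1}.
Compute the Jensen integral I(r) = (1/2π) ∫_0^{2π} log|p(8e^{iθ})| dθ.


Zeros: -6, 1, 1, 3; r = 8.
Inside |z| < r: -6, 1, 1, 3. Outside (|z| ≥ r): ∅.
p(0) = -18, so log|p(0)| = log(18) = 2.8904.
Apply Jensen: I(r) = log|p(0)| + Σ_k log(r/|z_k|), summed over zeros inside |z| < r.
  log(r/|z_k|) for z_k = 3: log(8/3) = 0.9808
  log(r/|z_k|) for z_k = -6: log(8/6) = 0.2877
  log(r/|z_k|) for z_k = 1: log(8/1) = 2.0794
  log(r/|z_k|) for z_k = 1: log(8/1) = 2.0794
Sum over inside zeros: 5.4274.
I(r) = log|p(0)| + (inside sum) = 2.8904 + 5.4274 = 8.3178.
Closed form (all zeros inside, monic): I(r) = n·log(r) = 4·log(8) = 8.3178. ✓

I(r) ≈ 8.3178.


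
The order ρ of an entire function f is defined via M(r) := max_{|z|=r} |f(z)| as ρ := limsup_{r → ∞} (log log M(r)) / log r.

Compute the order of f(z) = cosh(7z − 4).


cosh(w) is a linear combination of e^{iw} and e^{−iw} (or e^w, e^{−w} in the hyperbolic case), so |cosh(w)| ≤ e^{|w|}. With w = 7z − 4, |w| ≤ 7|z| + 4 = 7r + 4 on |z| = r, giving M(r) ≤ e^{7r + 4}, so ρ ≤ 1. On a suitable ray (z = it for sin/cos; z = t for sinh/cosh, t real → ∞), |cosh(7z − 4)| grows like e^{7|t|}/2, so ρ ≥ 1. Hence ρ = 1.
Therefore ρ = 1.

Order ρ = 1.


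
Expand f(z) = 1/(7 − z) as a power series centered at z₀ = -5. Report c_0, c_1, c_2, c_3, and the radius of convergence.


Let w = z − z₀, so z = z₀ + w.
Then 7 − z = 7 − (z₀ + w) = (7 − z₀) − w = 12 − w.
f(z) = 1/(12 − w) = (1/(12)) · 1/(1 − w/(12)) = Σ_{n≥0} w^n / (12)^(n+1).
So c_n = 1/(12)^(n+1):
  c_0 = 1/(12)^1 = 1/12.
  c_1 = 1/(12)^2 = 1/144.
  c_2 = 1/(12)^3 = 1/1728.
  c_3 = 1/(12)^4 = 1/20736.
The series is valid for |w/d| < 1, i.e. |z − z₀| < |d|.
Radius of convergence: R = |7 − z₀| = |12| = 12 (distance from z₀ to the singularity z = 7).

c_0 = 1/12, c_1 = 1/144, c_2 = 1/1728, c_3 = 1/20736; R = 12.


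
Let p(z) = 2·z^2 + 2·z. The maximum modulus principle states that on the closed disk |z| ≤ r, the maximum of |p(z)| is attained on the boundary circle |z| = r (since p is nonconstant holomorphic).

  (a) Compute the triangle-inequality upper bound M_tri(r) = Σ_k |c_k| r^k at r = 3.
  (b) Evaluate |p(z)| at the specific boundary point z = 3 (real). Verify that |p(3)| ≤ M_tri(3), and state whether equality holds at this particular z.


Coefficients: c_0 = 0, c_1 = 2, c_2 = 2. Radius r = 3.
Part (a). Triangle bound: M_tri(r) = Σ_k |c_k| r^k
  = |0|·3^0 + |2|·3^1 + |2|·3^2
  = 0 + 6 + 18 = 24.
This bounds M(r) := max_{|z|=r} |p(z)| from above; equality holds iff all terms c_k z^k can be made to align in phase at a single z on |z|=r.
Part (b). At z = 3 (real, on the circle |z| = r):
  p(3) = (0)·3^0 + (2)·3^1 + (2)·3^2 = 24.
  |p(3)| = 24.
Since all nonzero coefficients share the same sign, |p(3)| = 24 = M_tri(3); the triangle bound is attained at z = 3, so in fact M(r) = 24.

M_tri(3) = 24; |p(3)| = 24; equality at z=3: yes.


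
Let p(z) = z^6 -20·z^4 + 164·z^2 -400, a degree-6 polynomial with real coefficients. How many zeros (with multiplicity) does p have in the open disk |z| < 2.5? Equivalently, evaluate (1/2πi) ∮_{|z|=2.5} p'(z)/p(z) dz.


The zeros of p are: -2, 2, (-3 + 1i), (-3 - 1i), (3 + 1i), (3 - 1i).
Their magnitudes are: 2, 2, 3.162, 3.162, 3.162, 3.162.
Zeros with |z| < R = 2.5: -2, 2.
Count = 2.
By the argument principle, (1/2πi) ∮_{|z|=R} p'(z)/p(z) dz equals exactly this count.

Number of zeros inside |z| < 2.5: 2.


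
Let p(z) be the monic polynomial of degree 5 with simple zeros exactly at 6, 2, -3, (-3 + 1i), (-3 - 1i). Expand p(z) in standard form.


The polynomial is p(z) = ∏_{α ∈ S} (z − α), where S = {6, 2, -3, (-3 + 1i), (-3 - 1i)}.
Expanding the product yields: p(z) = z^5 + z^4 -32·z^3 -86·z^2 + 96·z + 360.
Note conjugate pairs combine to real quadratics: (z − (-3+1i))(z − (-3−1i)) = z² + 6z + 10.
The resulting polynomial has degree 5 and real coefficients as required.

p(z) = z^5 + z^4 -32·z^3 -86·z^2 + 96·z + 360.


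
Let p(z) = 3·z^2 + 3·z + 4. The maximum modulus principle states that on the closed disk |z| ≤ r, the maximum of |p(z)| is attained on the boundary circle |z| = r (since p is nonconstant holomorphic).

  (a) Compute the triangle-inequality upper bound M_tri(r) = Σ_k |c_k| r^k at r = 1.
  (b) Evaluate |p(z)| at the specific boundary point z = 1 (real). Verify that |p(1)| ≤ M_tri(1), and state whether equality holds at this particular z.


Coefficients: c_0 = 4, c_1 = 3, c_2 = 3. Radius r = 1.
Part (a). Triangle bound: M_tri(r) = Σ_k |c_k| r^k
  = |4|·1^0 + |3|·1^1 + |3|·1^2
  = 4 + 3 + 3 = 10.
This bounds M(r) := max_{|z|=r} |p(z)| from above; equality holds iff all terms c_k z^k can be made to align in phase at a single z on |z|=r.
Part (b). At z = 1 (real, on the circle |z| = r):
  p(1) = (4)·1^0 + (3)·1^1 + (3)·1^2 = 10.
  |p(1)| = 10.
Since all nonzero coefficients share the same sign, |p(1)| = 10 = M_tri(1); the triangle bound is attained at z = 1, so in fact M(r) = 10.

M_tri(1) = 10; |p(1)| = 10; equality at z=1: yes.


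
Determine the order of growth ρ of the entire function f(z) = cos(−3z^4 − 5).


Write cos(w) = (e^{iw} ± e^{−iw})/(2 or 2i), so |cos(w)| ≤ e^{|w|}. With w = −3z^4 − 5, |w| ≤ 3r^4 + 5 on |z|=r, giving M(r) ≤ e^{3r^4 + 5} and ρ ≤ 4. For the lower bound, choose z on |z|=r with -3z^4 purely imaginary of modulus 3r^4; then |cos(−3z^4 − 5)| grows like e^{3r^4}/2, so ρ ≥ 4. Hence ρ = 4.
Therefore ρ = 4.

Order ρ = 4.


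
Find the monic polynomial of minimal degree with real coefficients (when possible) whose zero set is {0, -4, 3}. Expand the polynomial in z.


The polynomial is p(z) = ∏_{α ∈ S} (z − α), where S = {0, -4, 3}.
Expanding the product yields: p(z) = z^3 + z^2 -12·z.
The resulting polynomial has degree 3 and real coefficients as required.

p(z) = z^3 + z^2 -12·z.


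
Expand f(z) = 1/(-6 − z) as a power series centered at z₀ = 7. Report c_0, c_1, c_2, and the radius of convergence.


Let w = z − z₀, so z = z₀ + w.
Then -6 − z = -6 − (z₀ + w) = (-6 − z₀) − w = -13 − w.
f(z) = 1/(-13 − w) = (1/(-13)) · 1/(1 − w/(-13)) = Σ_{n≥0} w^n / (-13)^(n+1).
So c_n = 1/(-13)^(n+1):
  c_0 = 1/(-13)^1 = -1/13.
  c_1 = 1/(-13)^2 = 1/169.
  c_2 = 1/(-13)^3 = -1/2197.
The series is valid for |w/d| < 1, i.e. |z − z₀| < |d|.
Radius of convergence: R = |-6 − z₀| = |-13| = 13 (distance from z₀ to the singularity z = -6).

c_0 = -1/13, c_1 = 1/169, c_2 = -1/2197; R = 13.


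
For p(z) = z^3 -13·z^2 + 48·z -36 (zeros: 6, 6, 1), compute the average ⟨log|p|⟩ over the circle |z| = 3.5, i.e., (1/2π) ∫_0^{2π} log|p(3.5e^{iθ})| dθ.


Zeros: 1, 6, 6; r = 3.5.
Inside |z| < r: 1. Outside (|z| ≥ r): 6, 6.
p(0) = -36, so log|p(0)| = log(36) = 3.5835.
Apply Jensen: I(r) = log|p(0)| + Σ_k log(r/|z_k|), summed over zeros inside |z| < r.
  log(r/|z_k|) for z_k = 1: log(3.5/1) = 1.2528
  Outside zeros (6, 6) contribute nothing to the Jensen sum.
Sum over inside zeros: 1.2528.
I(r) = log|p(0)| + (inside sum) = 3.5835 + 1.2528 = 4.8363.
Note: since some zeros are outside |z| ≤ r, the simplified n·log(r) form does NOT apply — only the inside zeros contribute.

I(r) ≈ 4.8363.


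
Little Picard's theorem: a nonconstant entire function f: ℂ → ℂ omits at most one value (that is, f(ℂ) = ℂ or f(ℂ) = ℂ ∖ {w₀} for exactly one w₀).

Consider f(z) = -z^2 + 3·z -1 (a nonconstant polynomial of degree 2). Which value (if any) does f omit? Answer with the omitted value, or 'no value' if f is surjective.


Little Picard bounds the complement of f(ℂ) to at most one point.
For every w ∈ ℂ, the equation p(z) − w = 0 is a nonconstant polynomial in z and hence has at least one root by the fundamental theorem of algebra. So p is surjective onto ℂ, omitting no value.

Omitted value: no value.


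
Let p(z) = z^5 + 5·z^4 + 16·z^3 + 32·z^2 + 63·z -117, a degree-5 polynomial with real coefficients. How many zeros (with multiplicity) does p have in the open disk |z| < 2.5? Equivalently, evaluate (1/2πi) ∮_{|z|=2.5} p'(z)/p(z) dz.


The zeros of p are: (-3 + 2i), (-3 - 2i), 1, (0 + 3i), (0 - 3i).
Their magnitudes are: 3.606, 3.606, 1, 3, 3.
Zeros with |z| < R = 2.5: 1.
Count = 1.
By the argument principle, (1/2πi) ∮_{|z|=R} p'(z)/p(z) dz equals exactly this count.

Number of zeros inside |z| < 2.5: 1.


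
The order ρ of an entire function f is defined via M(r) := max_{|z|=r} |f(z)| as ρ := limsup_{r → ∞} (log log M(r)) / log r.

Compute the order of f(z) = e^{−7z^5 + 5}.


|e^{−7z^5 + 5}| = e^{Re(-7·z^5) + 5} ≤ e^{7|z|^5 + 5} = e^{7r^5 + 5} on |z| = r, so ρ ≤ 5. Choosing z on |z|=r so that -7·z^5 is real positive (always possible by picking arg z appropriately) gives |f(z)| = e^{7r^5 + 5}, matching the bound. The additive constant 5 does not affect log log M(r) ~ 5·log r. Hence ρ = 5.
Therefore ρ = 5.

Order ρ = 5.


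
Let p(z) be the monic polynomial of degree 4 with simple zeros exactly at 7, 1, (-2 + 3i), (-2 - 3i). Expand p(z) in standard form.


The polynomial is p(z) = ∏_{α ∈ S} (z − α), where S = {7, 1, (-2 + 3i), (-2 - 3i)}.
Expanding the product yields: p(z) = z^4 -4·z^3 -12·z^2 -76·z + 91.
Note conjugate pairs combine to real quadratics: (z − (-2+3i))(z − (-2−3i)) = z² + 4z + 13.
The resulting polynomial has degree 4 and real coefficients as required.

p(z) = z^4 -4·z^3 -12·z^2 -76·z + 91.


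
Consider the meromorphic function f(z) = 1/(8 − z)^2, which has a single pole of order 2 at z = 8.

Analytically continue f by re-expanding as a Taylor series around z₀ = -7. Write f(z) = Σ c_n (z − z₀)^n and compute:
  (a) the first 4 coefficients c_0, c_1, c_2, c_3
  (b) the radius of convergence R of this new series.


Let w = z − z₀, so z = z₀ + w.
Then 8 − z = 8 − (z₀ + w) = (8 − z₀) − w = 15 − w.
f(z) = 1/(15 − w)^2 = (1/(15)^2) · (1 − w/(15))^{−2}.
By the binomial series (1−u)^{−2} = Σ_{n≥0} C(n+1, 1) u^n for |u|<1, with u = w/(15):
  c_n = C(n+1, 1) / (15)^(n+2).
  c_0 = 1/(15)^2 = 1/225.
  c_1 = 2/(15)^3 = 2/3375.
  c_2 = 3/(15)^4 = 1/16875.
  c_3 = 4/(15)^5 = 4/759375.
The series is valid for |w/d| < 1, i.e. |z − z₀| < |d|.
Radius of convergence: R = |8 − z₀| = |15| = 15 (distance from z₀ to the singularity z = 8).

c_0 = 1/225, c_1 = 2/3375, c_2 = 1/16875, c_3 = 4/759375; R = 15.


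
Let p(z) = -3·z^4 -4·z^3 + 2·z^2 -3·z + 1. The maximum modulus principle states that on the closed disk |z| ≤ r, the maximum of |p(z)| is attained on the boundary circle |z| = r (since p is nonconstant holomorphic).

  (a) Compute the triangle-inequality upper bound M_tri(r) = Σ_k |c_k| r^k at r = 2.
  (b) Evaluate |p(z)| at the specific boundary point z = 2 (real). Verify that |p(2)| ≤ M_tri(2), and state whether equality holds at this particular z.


Coefficients: c_0 = 1, c_1 = -3, c_2 = 2, c_3 = -4, c_4 = -3. Radius r = 2.
Part (a). Triangle bound: M_tri(r) = Σ_k |c_k| r^k
  = |1|·2^0 + |-3|·2^1 + |2|·2^2 + |-4|·2^3 + |-3|·2^4
  = 1 + 6 + 8 + 32 + 48 = 95.
This bounds M(r) := max_{|z|=r} |p(z)| from above; equality holds iff all terms c_k z^k can be made to align in phase at a single z on |z|=r.
Part (b). At z = 2 (real, on the circle |z| = r):
  p(2) = (1)·2^0 + (-3)·2^1 + (2)·2^2 + (-4)·2^3 + (-3)·2^4 = -77.
  |p(2)| = 77.
Check: |p(2)| = 77 ≤ 95 = M_tri(2). ✓ Equality does not hold at z = 2 (the coefficients have mixed signs, so the terms do not all align in phase there).

M_tri(2) = 95; |p(2)| = 77; equality at z=2: no.


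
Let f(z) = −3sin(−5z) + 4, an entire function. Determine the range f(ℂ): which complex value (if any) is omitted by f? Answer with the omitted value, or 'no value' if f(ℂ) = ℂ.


Little Picard bounds the complement of f(ℂ) to at most one point.
sin is entire and surjective onto ℂ: for every w ∈ ℂ, sin(ζ) = w has a solution ζ ∈ ℂ (e.g., via the complex inverse arcsin). With ζ = −5z this gives z = ζ/(-5). Then -3·sin(−5z) takes every value in -3·ℂ = ℂ, and adding 4 is a bijection of ℂ. So f is surjective and omits no value. (Note: only on the real line is sin bounded by [−1, 1].)

Omitted value: no value.


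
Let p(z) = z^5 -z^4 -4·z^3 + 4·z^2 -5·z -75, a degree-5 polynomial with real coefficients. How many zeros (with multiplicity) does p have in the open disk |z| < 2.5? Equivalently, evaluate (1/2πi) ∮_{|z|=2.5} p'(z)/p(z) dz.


The zeros of p are: 3, (-2 + 1i), (-2 - 1i), (1 + 2i), (1 - 2i).
Their magnitudes are: 3, 2.236, 2.236, 2.236, 2.236.
Zeros with |z| < R = 2.5: (-2 + 1i), (-2 - 1i), (1 + 2i), (1 - 2i).
Count = 4.
By the argument principle, (1/2πi) ∮_{|z|=R} p'(z)/p(z) dz equals exactly this count.

Number of zeros inside |z| < 2.5: 4.


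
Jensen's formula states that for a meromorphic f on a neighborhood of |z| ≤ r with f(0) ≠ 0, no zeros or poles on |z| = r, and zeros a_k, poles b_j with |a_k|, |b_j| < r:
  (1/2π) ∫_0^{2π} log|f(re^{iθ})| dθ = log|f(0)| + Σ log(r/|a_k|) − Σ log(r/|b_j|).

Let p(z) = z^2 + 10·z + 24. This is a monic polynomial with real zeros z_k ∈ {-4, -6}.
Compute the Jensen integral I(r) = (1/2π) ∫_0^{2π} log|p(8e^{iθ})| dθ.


Zeros: -6, -4; r = 8.
Inside |z| < r: -6, -4. Outside (|z| ≥ r): ∅.
p(0) = 24, so log|p(0)| = log(24) = 3.1781.
Apply Jensen: I(r) = log|p(0)| + Σ_k log(r/|z_k|), summed over zeros inside |z| < r.
  log(r/|z_k|) for z_k = -4: log(8/4) = 0.6931
  log(r/|z_k|) for z_k = -6: log(8/6) = 0.2877
Sum over inside zeros: 0.9808.
I(r) = log|p(0)| + (inside sum) = 3.1781 + 0.9808 = 4.1589.
Closed form (all zeros inside, monic): I(r) = n·log(r) = 2·log(8) = 4.1589. ✓

I(r) ≈ 4.1589.


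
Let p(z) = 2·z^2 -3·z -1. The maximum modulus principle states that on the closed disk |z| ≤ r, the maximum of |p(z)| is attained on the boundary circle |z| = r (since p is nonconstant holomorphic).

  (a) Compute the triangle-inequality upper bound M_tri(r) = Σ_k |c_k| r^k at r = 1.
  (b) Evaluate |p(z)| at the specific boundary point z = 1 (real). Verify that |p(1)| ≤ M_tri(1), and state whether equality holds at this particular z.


Coefficients: c_0 = -1, c_1 = -3, c_2 = 2. Radius r = 1.
Part (a). Triangle bound: M_tri(r) = Σ_k |c_k| r^k
  = |-1|·1^0 + |-3|·1^1 + |2|·1^2
  = 1 + 3 + 2 = 6.
This bounds M(r) := max_{|z|=r} |p(z)| from above; equality holds iff all terms c_k z^k can be made to align in phase at a single z on |z|=r.
Part (b). At z = 1 (real, on the circle |z| = r):
  p(1) = (-1)·1^0 + (-3)·1^1 + (2)·1^2 = -2.
  |p(1)| = 2.
Check: |p(1)| = 2 ≤ 6 = M_tri(1). ✓ Equality does not hold at z = 1 (the coefficients have mixed signs, so the terms do not all align in phase there).

M_tri(1) = 6; |p(1)| = 2; equality at z=1: no.


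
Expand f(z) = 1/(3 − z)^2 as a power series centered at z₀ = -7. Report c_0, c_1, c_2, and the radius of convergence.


Let w = z − z₀, so z = z₀ + w.
Then 3 − z = 3 − (z₀ + w) = (3 − z₀) − w = 10 − w.
f(z) = 1/(10 − w)^2 = (1/(10)^2) · (1 − w/(10))^{−2}.
By the binomial series (1−u)^{−2} = Σ_{n≥0} C(n+1, 1) u^n for |u|<1, with u = w/(10):
  c_n = C(n+1, 1) / (10)^(n+2).
  c_0 = 1/(10)^2 = 1/100.
  c_1 = 2/(10)^3 = 1/500.
  c_2 = 3/(10)^4 = 3/10000.
The series is valid for |w/d| < 1, i.e. |z − z₀| < |d|.
Radius of convergence: R = |3 − z₀| = |10| = 10 (distance from z₀ to the singularity z = 3).

c_0 = 1/100, c_1 = 1/500, c_2 = 3/10000; R = 10.


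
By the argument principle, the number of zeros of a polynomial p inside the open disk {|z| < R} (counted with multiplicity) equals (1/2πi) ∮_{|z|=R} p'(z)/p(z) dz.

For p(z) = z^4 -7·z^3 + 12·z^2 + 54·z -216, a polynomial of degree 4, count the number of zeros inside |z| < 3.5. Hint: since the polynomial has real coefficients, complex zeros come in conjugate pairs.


The zeros of p are: -3, (3 + 3i), (3 - 3i), 4.
Their magnitudes are: 3, 4.243, 4.243, 4.
Zeros with |z| < R = 3.5: -3.
Count = 1.
By the argument principle, (1/2πi) ∮_{|z|=R} p'(z)/p(z) dz equals exactly this count.

Number of zeros inside |z| < 3.5: 1.


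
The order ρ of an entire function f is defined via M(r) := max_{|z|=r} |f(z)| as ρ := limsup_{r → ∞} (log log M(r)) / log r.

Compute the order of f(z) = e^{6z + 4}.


|e^{6z + 4}| = e^{Re(6·z) + 4} ≤ e^{6|z|^1 + 4} = e^{6r^1 + 4} on |z| = r, so ρ ≤ 1. Choosing z on |z|=r so that 6·z is real positive (always possible by picking arg z appropriately) gives |f(z)| = e^{6r^1 + 4}, matching the bound. The additive constant 4 does not affect log log M(r) ~ 1·log r. Hence ρ = 1.
Therefore ρ = 1.

Order ρ = 1.


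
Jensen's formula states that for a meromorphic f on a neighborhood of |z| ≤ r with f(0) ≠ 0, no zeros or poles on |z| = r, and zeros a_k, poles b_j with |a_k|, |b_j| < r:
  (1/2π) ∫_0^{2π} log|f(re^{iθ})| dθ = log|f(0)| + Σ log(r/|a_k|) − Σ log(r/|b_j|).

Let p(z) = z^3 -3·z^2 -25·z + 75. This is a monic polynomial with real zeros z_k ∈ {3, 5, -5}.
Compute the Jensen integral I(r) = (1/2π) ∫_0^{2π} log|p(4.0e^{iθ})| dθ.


Zeros: -5, 3, 5; r = 4.0.
Inside |z| < r: 3. Outside (|z| ≥ r): -5, 5.
p(0) = 75, so log|p(0)| = log(75) = 4.3175.
Apply Jensen: I(r) = log|p(0)| + Σ_k log(r/|z_k|), summed over zeros inside |z| < r.
  log(r/|z_k|) for z_k = 3: log(4.0/3) = 0.2877
  Outside zeros (-5, 5) contribute nothing to the Jensen sum.
Sum over inside zeros: 0.2877.
I(r) = log|p(0)| + (inside sum) = 4.3175 + 0.2877 = 4.6052.
Note: since some zeros are outside |z| ≤ r, the simplified n·log(r) form does NOT apply — only the inside zeros contribute.

I(r) ≈ 4.6052.


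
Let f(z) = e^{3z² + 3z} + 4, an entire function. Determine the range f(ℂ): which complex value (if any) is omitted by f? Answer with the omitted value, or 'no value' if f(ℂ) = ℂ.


Little Picard bounds the complement of f(ℂ) to at most one point.
The exponent g(z) = 3z² + 3z is a nonconstant polynomial, hence surjective onto ℂ. So e^{g(z)} takes every value in {e^w : w ∈ ℂ} = ℂ ∖ {0}. Adding 4 shifts the range to ℂ ∖ {4}. f omits exactly 4.

Omitted value: 4.


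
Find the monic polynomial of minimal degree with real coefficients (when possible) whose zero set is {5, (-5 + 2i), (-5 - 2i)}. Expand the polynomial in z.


The polynomial is p(z) = ∏_{α ∈ S} (z − α), where S = {5, (-5 + 2i), (-5 - 2i)}.
Expanding the product yields: p(z) = z^3 + 5·z^2 -21·z -145.
Note conjugate pairs combine to real quadratics: (z − (-5+2i))(z − (-5−2i)) = z² + 10z + 29.
The resulting polynomial has degree 3 and real coefficients as required.

p(z) = z^3 + 5·z^2 -21·z -145.


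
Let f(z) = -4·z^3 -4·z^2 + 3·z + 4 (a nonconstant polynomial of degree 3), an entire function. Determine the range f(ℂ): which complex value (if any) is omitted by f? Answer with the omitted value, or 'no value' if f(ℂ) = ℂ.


Little Picard bounds the complement of f(ℂ) to at most one point.
For every w ∈ ℂ, the equation p(z) − w = 0 is a nonconstant polynomial in z and hence has at least one root by the fundamental theorem of algebra. So p is surjective onto ℂ, omitting no value.

Omitted value: no value.


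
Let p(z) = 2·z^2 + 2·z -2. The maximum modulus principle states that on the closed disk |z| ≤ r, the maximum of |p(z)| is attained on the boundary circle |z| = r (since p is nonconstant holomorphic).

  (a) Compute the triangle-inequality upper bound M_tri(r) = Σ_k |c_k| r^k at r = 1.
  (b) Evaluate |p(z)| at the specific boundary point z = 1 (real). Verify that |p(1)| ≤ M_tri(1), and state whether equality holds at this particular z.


Coefficients: c_0 = -2, c_1 = 2, c_2 = 2. Radius r = 1.
Part (a). Triangle bound: M_tri(r) = Σ_k |c_k| r^k
  = |-2|·1^0 + |2|·1^1 + |2|·1^2
  = 2 + 2 + 2 = 6.
This bounds M(r) := max_{|z|=r} |p(z)| from above; equality holds iff all terms c_k z^k can be made to align in phase at a single z on |z|=r.
Part (b). At z = 1 (real, on the circle |z| = r):
  p(1) = (-2)·1^0 + (2)·1^1 + (2)·1^2 = 2.
  |p(1)| = 2.
Check: |p(1)| = 2 ≤ 6 = M_tri(1). ✓ Equality does not hold at z = 1 (the coefficients have mixed signs, so the terms do not all align in phase there).

M_tri(1) = 6; |p(1)| = 2; equality at z=1: no.


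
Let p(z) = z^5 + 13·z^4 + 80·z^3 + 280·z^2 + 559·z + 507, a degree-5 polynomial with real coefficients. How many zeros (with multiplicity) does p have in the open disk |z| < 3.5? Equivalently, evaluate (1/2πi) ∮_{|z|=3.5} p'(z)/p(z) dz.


The zeros of p are: -3, (-3 + 2i), (-3 - 2i), (-2 + 3i), (-2 - 3i).
Their magnitudes are: 3, 3.606, 3.606, 3.606, 3.606.
Zeros with |z| < R = 3.5: -3.
Count = 1.
By the argument principle, (1/2πi) ∮_{|z|=R} p'(z)/p(z) dz equals exactly this count.

Number of zeros inside |z| < 3.5: 1.


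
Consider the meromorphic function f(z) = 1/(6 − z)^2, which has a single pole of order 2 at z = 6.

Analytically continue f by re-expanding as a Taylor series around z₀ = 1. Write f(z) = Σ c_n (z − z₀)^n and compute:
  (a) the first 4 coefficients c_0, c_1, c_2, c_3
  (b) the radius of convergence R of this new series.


Let w = z − z₀, so z = z₀ + w.
Then 6 − z = 6 − (z₀ + w) = (6 − z₀) − w = 5 − w.
f(z) = 1/(5 − w)^2 = (1/(5)^2) · (1 − w/(5))^{−2}.
By the binomial series (1−u)^{−2} = Σ_{n≥0} C(n+1, 1) u^n for |u|<1, with u = w/(5):
  c_n = C(n+1, 1) / (5)^(n+2).
  c_0 = 1/(5)^2 = 1/25.
  c_1 = 2/(5)^3 = 2/125.
  c_2 = 3/(5)^4 = 3/625.
  c_3 = 4/(5)^5 = 4/3125.
The series is valid for |w/d| < 1, i.e. |z − z₀| < |d|.
Radius of convergence: R = |6 − z₀| = |5| = 5 (distance from z₀ to the singularity z = 6).

c_0 = 1/25, c_1 = 2/125, c_2 = 3/625, c_3 = 4/3125; R = 5.


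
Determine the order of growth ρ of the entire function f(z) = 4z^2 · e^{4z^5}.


M(r) = max_{|z|=r} |4|·|z|^2·|e^{4z^5}| = 4·r^2 · e^{4r^5} (the factors attain their maxima compatibly on |z|=r). Then log M(r) = log 4 + 2·log r + 4r^5, dominated by the last term, so log log M(r) ~ 5·log r. The polynomial factor 4z^2 contributes only a log r term and does not affect the order. ρ = 5.
Therefore ρ = 5.

Order ρ = 5.
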